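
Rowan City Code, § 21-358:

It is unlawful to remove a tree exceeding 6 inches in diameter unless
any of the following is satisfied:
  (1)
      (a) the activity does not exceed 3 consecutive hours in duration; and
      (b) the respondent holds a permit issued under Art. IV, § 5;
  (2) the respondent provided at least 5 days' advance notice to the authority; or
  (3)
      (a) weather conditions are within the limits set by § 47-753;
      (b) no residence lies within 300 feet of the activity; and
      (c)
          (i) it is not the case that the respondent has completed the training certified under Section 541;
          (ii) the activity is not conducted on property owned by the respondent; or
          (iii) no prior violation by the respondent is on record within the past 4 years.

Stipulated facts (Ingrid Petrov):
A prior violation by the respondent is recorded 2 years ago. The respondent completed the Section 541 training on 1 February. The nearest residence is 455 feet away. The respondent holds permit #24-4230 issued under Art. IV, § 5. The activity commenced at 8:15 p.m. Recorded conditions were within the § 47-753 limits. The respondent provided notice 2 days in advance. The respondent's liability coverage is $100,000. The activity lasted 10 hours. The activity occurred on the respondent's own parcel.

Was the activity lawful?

(a) ≤ 3 hrs duration — not satisfied.
(b) holds permit — met.
(1) = F AND T = false.
(2) ≥5 days' notice — not met.
(a) weather ok — satisfied.
(b) no residence in 300 ft — holds.
(i) not (training certified) — not satisfied.
(ii) not (own property) — not satisfied.
(iii) no prior violation — not met.
So (c) is not satisfied (F OR F OR F).
(3): T AND T AND F → false.
Overall = F OR F OR F = false.

No — unlawful.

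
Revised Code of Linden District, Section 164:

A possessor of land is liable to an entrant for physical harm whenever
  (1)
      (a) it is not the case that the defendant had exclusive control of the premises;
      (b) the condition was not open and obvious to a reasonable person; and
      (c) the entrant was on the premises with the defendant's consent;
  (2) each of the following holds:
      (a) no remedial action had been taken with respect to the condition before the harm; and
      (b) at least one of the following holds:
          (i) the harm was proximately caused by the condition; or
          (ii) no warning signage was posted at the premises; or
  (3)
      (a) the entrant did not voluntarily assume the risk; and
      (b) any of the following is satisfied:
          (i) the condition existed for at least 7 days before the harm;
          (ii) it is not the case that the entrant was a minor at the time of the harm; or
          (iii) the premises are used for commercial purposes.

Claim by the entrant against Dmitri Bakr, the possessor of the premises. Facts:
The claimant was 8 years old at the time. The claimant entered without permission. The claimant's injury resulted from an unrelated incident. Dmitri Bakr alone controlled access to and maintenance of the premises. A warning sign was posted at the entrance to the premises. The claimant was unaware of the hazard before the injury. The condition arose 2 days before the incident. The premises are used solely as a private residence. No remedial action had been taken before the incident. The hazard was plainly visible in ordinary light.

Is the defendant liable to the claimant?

No — not liable.

(a) not (exclusive control) — not satisfied.
(b) not open/obvious — fails.
(c) consent to enter — fails.
(1): F AND F AND F → false.
(a) no remedial action — holds.
(i) proximate cause — not met.
(ii) no signage posted — not met.
(b) = F OR F = false.
(2): T AND F → false.
(a) no assumed risk — met.
(i) condition ≥7 days old — not met.
(ii) not (entrant a minor) — fails.
(iii) commercial use — not met.
So (b) is not satisfied (F OR F OR F).
(3): T AND F → false.
Overall = F OR F OR F = false.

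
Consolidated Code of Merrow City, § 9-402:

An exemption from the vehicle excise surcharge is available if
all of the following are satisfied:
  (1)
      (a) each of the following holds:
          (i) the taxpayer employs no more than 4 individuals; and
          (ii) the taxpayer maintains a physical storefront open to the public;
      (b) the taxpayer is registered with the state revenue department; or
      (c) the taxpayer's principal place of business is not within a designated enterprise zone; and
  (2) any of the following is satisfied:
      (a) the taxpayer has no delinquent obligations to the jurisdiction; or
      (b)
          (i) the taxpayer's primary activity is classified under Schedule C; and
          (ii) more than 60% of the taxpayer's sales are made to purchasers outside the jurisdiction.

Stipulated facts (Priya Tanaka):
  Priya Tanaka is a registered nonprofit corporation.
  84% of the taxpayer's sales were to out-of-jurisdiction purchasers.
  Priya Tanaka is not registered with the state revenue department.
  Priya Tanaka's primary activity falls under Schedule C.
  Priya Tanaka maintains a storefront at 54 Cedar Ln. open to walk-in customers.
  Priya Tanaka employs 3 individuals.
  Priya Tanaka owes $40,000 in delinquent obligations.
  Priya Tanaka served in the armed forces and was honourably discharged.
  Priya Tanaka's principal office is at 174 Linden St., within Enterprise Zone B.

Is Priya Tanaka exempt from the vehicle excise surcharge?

(i) ≤ 4 employees — satisfied.
(ii) has storefront — satisfied.
(a): T AND T → true.
(b) state-registered — not met.
(c) not (in enterprise zone) — not satisfied.
So (1) is satisfied (T OR F OR F).
(a) no delinquency — not satisfied.
(i) Schedule C activity — met.
(ii) >60% out-of-jur. sales — holds.
(b) = T AND T = true.
(2): F OR T → true.
Overall: T AND T → true.

Yes — exempt.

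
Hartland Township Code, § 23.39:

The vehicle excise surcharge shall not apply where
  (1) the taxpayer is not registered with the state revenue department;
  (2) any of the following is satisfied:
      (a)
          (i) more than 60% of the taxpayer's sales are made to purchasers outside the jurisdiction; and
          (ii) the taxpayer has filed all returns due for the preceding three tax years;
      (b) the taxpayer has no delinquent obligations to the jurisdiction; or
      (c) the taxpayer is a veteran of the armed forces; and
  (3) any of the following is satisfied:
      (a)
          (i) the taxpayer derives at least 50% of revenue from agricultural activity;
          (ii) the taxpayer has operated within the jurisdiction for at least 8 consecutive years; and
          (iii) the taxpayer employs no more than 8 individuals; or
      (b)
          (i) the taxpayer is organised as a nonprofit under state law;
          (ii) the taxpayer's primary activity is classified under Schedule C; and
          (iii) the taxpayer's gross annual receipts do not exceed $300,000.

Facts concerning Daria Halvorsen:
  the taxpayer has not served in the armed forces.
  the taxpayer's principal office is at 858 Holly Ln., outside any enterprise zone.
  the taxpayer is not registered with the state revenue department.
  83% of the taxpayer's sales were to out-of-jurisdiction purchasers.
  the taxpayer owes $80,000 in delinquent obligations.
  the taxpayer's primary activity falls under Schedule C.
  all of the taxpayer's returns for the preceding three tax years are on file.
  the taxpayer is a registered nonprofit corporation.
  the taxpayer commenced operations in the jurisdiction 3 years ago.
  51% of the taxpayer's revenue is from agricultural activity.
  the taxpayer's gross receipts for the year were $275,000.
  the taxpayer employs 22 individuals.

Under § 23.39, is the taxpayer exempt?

Yes — exempt.

(1) not (state-registered) — holds.
(i) >60% out-of-jur. sales — met.
(ii) returns current — satisfied.
(a): T AND T → true.
(b) no delinquency — not satisfied.
(c) veteran — not met.
So (2) is satisfied (T OR F OR F).
(i) ≥50% agricultural — met.
(ii) ≥ 8 yrs in jurisdiction — fails.
(iii) ≤ 8 employees — not satisfied.
So (a) is not satisfied (T AND F AND F).
(i) nonprofit — met.
(ii) Schedule C activity — satisfied.
(iii) receipts ≤ $300,000 — holds.
(b) = T AND T AND T = true.
So (3) is satisfied (F OR T).
Overall: T AND T AND T → true.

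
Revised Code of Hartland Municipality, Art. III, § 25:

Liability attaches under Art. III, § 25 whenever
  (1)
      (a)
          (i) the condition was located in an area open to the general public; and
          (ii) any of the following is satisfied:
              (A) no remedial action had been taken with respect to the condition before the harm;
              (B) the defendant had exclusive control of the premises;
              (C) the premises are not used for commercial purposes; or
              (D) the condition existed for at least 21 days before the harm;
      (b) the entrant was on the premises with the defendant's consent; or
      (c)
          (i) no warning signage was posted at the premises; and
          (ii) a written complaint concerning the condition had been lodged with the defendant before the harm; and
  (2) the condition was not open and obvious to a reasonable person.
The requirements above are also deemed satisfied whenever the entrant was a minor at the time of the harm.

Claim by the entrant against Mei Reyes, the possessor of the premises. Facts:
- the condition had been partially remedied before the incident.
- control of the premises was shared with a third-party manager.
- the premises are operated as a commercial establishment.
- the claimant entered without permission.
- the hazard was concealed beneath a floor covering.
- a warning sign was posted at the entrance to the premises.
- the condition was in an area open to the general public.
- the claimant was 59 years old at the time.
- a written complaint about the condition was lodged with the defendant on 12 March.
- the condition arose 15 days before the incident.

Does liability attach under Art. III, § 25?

No — not liable.

(i) public area — met.
(A) no remedial action — not satisfied.
(B) exclusive control — not satisfied.
(C) not (commercial use) — not met.
(D) condition ≥21 days old — not met.
(ii): F OR F OR F OR F → false.
(a): T AND F → false.
(b) consent to enter — not met.
(i) no signage posted — not satisfied.
(ii) complaint lodged — met.
(c): F AND T → false.
(1) = F OR F OR F = false.
(2) not open/obvious — satisfied.
Overall = F AND T = false.
Exception (entrant a minor) — not satisfied.
Result: main false OR exception false → false.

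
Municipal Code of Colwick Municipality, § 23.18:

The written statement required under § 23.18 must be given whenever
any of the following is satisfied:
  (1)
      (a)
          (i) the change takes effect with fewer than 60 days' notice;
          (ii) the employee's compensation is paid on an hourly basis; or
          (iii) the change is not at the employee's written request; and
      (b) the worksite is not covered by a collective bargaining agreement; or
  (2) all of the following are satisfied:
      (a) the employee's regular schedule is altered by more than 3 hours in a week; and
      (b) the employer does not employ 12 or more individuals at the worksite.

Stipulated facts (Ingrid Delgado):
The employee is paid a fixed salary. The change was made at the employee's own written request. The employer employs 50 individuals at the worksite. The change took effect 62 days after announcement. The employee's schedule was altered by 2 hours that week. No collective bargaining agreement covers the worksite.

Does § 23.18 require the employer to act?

(i) < 60 days' notice — not met.
(ii) hourly-paid — not satisfied.
(iii) not employee-requested — fails.
(a) = F OR F OR F = false.
(b) no CBA — holds.
(1) = F AND T = false.
(a) schedule shift > 3h — not met.
(b) not (≥ 12 at site) — not satisfied.
So (2) is not satisfied (F AND F).
So Overall is not satisfied (F OR F).

No — not required.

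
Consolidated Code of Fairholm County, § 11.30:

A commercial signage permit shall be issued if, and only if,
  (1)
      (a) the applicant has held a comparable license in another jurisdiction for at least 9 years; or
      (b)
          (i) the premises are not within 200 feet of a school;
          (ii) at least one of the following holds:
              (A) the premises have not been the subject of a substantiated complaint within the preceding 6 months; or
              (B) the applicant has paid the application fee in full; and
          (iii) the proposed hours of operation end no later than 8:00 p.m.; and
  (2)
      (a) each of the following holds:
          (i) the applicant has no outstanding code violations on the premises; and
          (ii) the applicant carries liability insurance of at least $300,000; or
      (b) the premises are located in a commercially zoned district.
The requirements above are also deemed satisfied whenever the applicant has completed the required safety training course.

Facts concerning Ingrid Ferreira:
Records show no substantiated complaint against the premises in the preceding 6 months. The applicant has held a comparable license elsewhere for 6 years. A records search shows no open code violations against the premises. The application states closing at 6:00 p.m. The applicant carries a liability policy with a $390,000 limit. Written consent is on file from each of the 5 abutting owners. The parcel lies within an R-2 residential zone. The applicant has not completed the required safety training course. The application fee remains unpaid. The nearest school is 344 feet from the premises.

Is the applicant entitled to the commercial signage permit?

Yes — granted.

(a) prior license ≥ 9 yr — not met.
(i) ≥200 ft from school — holds.
(A) no complaint in 6 mo. — satisfied.
(B) fee paid — not met.
(ii) = T OR F = true.
(iii) closes by 8 p.m. — satisfied.
(b): T AND T AND T → true.
(1): F OR T → true.
(i) no code violations — satisfied.
(ii) insurance ≥ $300,000 — satisfied.
So (a) is satisfied (T AND T).
(b) commercially zoned — fails.
So (2) is satisfied (T OR F).
Overall = T AND T = true.
Exception (safety training) — not satisfied.
Result: main true OR exception false → true.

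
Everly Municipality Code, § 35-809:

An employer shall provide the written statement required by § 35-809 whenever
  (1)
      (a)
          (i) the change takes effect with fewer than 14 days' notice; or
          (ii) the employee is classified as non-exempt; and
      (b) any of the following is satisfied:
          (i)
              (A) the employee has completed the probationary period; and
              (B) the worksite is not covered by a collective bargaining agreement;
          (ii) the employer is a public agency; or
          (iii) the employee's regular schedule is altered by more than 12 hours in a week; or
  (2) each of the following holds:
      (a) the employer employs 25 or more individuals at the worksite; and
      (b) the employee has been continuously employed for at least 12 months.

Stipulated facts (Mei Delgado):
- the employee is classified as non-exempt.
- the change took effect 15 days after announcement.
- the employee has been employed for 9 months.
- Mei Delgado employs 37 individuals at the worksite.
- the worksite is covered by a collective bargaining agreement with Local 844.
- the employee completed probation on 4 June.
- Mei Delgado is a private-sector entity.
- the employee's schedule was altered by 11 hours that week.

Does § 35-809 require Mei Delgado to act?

(i) < 14 days' notice — not met.
(ii) non-exempt — met.
(a): F OR T → true.
(A) past probation — met.
(B) no CBA — not satisfied.
(i): T AND F → false.
(ii) public agency — not met.
(iii) schedule shift > 12h — fails.
(b): F OR F OR F → false.
(1): T AND F → false.
(a) ≥ 25 at site — satisfied.
(b) tenure ≥ 12 mo. — not satisfied.
(2) = T AND F = false.
Overall: F OR F → false.

No — not required.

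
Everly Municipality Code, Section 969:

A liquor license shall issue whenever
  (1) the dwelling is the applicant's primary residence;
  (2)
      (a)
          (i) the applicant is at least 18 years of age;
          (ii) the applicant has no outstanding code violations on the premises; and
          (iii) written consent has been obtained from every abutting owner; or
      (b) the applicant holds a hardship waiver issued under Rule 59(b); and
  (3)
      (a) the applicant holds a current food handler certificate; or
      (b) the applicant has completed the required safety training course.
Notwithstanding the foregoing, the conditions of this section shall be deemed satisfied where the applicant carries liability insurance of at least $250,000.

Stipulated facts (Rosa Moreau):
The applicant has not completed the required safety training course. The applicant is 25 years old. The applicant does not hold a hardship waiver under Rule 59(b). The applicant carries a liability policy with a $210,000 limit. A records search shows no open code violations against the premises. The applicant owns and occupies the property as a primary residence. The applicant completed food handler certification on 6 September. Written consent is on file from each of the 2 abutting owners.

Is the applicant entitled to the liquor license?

Yes — granted.

(1) primary residence — holds.
(i) age ≥ 18 — holds.
(ii) no code violations — met.
(iii) all abutters consent — holds.
(a): T AND T AND T → true.
(b) hardship waiver — not met.
(2) = T OR F = true.
(a) food handler cert. — met.
(b) safety training — fails.
(3): T OR F → true.
Overall = T AND T AND T = true.
Exception (insurance ≥ $250,000) — not satisfied.
Result: main true OR exception false → true.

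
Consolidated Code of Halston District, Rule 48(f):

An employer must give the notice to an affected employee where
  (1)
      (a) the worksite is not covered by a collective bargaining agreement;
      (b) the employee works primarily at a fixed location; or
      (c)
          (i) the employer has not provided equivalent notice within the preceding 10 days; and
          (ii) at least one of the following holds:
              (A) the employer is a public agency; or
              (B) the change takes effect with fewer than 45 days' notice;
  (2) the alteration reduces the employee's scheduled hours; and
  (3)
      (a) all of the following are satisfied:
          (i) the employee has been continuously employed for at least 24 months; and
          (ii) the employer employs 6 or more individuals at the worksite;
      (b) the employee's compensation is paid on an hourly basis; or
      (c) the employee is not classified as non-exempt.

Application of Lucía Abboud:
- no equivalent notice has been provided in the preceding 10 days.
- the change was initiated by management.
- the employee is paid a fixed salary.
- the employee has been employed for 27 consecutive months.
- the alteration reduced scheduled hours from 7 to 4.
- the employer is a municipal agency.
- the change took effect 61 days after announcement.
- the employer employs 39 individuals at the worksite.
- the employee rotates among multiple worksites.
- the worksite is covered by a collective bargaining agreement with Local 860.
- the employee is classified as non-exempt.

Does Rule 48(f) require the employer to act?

Yes — required.

(a) no CBA — not met.
(b) fixed location — not satisfied.
(i) no recent notice — satisfied.
(A) public agency — met.
(B) < 45 days' notice — not satisfied.
So (ii) is satisfied (T OR F).
(c) = T AND T = true.
(1) = F OR F OR T = true.
(2) hours reduced — satisfied.
(i) tenure ≥ 24 mo. — holds.
(ii) ≥ 6 at site — holds.
So (a) is satisfied (T AND T).
(b) hourly-paid — not satisfied.
(c) not (non-exempt) — fails.
(3) = T OR F OR F = true.
Overall: T AND T AND T → true.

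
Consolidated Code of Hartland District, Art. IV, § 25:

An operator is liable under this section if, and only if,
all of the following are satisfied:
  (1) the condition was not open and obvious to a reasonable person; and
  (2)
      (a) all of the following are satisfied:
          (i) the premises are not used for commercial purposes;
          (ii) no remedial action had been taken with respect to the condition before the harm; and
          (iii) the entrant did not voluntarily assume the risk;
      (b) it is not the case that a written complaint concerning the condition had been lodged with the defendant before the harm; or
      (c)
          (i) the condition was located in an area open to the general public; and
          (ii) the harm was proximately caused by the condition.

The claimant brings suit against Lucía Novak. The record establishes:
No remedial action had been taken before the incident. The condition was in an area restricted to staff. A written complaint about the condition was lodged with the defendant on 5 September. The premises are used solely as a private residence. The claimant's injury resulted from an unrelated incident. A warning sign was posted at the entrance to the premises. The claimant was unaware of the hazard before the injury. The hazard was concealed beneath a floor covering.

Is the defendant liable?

Yes — liable.

(1) not open/obvious — met.
(i) not (commercial use) — met.
(ii) no remedial action — holds.
(iii) no assumed risk — holds.
So (a) is satisfied (T AND T AND T).
(b) not (complaint lodged) — not met.
(i) public area — fails.
(ii) proximate cause — not met.
So (c) is not satisfied (F AND F).
(2) = T OR F OR F = true.
Overall = T AND T = true.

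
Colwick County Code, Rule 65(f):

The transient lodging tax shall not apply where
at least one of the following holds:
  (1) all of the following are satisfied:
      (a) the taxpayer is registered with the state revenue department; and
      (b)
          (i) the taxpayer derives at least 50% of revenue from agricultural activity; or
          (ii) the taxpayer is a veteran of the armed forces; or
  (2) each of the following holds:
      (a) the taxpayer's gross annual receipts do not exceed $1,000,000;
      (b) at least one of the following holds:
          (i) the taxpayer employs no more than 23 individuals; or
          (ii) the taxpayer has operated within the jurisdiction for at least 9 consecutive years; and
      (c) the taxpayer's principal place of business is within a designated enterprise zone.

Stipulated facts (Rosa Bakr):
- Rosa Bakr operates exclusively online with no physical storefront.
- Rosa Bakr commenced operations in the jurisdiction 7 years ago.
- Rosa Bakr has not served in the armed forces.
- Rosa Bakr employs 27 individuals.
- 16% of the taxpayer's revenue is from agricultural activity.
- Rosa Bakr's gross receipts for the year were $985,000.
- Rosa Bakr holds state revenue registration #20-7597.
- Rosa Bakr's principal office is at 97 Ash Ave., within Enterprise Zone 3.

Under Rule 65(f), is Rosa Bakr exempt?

No — not exempt.

(a) state-registered — holds.
(i) ≥50% agricultural — fails.
(ii) veteran — not satisfied.
(b): F OR F → false.
So (1) is not satisfied (T AND F).
(a) receipts ≤ $1,000,000 — met.
(i) ≤ 23 employees — not satisfied.
(ii) ≥ 9 yrs in jurisdiction — not satisfied.
So (b) is not satisfied (F OR F).
(c) in enterprise zone — holds.
(2) = T AND F AND T = false.
So Overall is not satisfied (F OR F).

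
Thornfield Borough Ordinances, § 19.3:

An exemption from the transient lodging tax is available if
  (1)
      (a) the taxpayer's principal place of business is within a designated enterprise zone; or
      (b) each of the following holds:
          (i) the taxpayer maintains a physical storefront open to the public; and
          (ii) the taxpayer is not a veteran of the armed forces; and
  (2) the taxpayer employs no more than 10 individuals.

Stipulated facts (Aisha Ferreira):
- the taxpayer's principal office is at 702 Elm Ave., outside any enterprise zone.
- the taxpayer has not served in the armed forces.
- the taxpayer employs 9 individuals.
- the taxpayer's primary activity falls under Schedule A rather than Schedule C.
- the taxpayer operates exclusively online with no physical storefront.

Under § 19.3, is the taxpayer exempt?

No — not exempt.

(a) in enterprise zone — not met.
(i) has storefront — not satisfied.
(ii) not (veteran) — met.
(b): F AND T → false.
(1): F OR F → false.
(2) ≤ 10 employees — met.
Overall = F AND T = false.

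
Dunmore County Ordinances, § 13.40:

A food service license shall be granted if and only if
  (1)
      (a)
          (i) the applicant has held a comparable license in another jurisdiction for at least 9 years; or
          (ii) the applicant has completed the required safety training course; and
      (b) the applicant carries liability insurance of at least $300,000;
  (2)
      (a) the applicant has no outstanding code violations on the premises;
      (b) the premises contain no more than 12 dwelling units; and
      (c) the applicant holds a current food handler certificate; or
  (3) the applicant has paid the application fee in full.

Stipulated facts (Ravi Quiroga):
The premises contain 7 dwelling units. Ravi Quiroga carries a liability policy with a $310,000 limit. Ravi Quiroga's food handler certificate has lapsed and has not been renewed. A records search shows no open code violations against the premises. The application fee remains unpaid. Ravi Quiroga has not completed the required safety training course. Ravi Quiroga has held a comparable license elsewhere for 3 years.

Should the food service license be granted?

(i) prior license ≥ 9 yr — not met.
(ii) safety training — not satisfied.
(a): F OR F → false.
(b) insurance ≥ $300,000 — satisfied.
(1) = F AND T = false.
(a) no code violations — holds.
(b) ≤ 12 units — satisfied.
(c) food handler cert. — not satisfied.
(2): T AND T AND F → false.
(3) fee paid — not met.
So Overall is not satisfied (F OR F OR F).

No — denied.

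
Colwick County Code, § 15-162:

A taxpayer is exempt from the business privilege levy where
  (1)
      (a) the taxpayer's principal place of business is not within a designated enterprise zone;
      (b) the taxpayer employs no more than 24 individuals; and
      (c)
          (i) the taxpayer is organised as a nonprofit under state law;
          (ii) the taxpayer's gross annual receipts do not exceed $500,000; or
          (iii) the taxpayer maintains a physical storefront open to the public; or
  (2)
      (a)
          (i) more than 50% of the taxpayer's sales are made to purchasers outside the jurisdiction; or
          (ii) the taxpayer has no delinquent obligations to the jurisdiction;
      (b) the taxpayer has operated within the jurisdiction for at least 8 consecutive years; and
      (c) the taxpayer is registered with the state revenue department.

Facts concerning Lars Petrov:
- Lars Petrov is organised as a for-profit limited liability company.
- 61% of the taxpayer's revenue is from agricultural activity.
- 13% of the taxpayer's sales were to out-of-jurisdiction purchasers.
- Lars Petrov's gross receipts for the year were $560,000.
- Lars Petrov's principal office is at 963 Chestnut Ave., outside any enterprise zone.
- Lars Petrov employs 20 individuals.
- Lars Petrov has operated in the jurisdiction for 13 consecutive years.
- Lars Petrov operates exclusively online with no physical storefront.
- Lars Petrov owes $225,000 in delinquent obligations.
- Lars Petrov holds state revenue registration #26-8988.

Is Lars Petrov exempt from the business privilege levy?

No — not exempt.

(a) not (in enterprise zone) — satisfied.
(b) ≤ 24 employees — met.
(i) nonprofit — not satisfied.
(ii) receipts ≤ $500,000 — fails.
(iii) has storefront — not satisfied.
(c) = F OR F OR F = false.
(1): T AND T AND F → false.
(i) >50% out-of-jur. sales — not satisfied.
(ii) no delinquency — fails.
So (a) is not satisfied (F OR F).
(b) ≥ 8 yrs in jurisdiction — satisfied.
(c) state-registered — satisfied.
So (2) is not satisfied (F AND T AND T).
Overall = F OR F = false.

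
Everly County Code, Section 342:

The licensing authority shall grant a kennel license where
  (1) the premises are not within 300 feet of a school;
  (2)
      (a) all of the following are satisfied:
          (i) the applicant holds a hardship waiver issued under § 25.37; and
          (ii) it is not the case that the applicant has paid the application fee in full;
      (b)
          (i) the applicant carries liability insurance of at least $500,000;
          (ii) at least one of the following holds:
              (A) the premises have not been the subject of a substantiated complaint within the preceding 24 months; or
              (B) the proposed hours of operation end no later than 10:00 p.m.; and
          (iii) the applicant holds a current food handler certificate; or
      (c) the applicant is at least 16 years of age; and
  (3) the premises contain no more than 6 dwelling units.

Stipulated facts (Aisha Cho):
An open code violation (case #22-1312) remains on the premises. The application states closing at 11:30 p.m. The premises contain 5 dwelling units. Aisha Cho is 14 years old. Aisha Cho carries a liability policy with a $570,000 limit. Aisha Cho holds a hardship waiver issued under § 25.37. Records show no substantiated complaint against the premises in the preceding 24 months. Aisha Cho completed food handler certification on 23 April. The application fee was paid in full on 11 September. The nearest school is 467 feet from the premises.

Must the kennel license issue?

Yes — granted.

(1) ≥300 ft from school — met.
(i) hardship waiver — met.
(ii) not (fee paid) — not satisfied.
(a) = T AND F = false.
(i) insurance ≥ $500,000 — satisfied.
(A) no complaint in 24 mo. — satisfied.
(B) closes by 10 p.m. — not satisfied.
(ii): T OR F → true.
(iii) food handler cert. — satisfied.
So (b) is satisfied (T AND T AND T).
(c) age ≥ 16 — not met.
(2) = F OR T OR F = true.
(3) ≤ 6 units — holds.
Overall: T AND T AND T → true.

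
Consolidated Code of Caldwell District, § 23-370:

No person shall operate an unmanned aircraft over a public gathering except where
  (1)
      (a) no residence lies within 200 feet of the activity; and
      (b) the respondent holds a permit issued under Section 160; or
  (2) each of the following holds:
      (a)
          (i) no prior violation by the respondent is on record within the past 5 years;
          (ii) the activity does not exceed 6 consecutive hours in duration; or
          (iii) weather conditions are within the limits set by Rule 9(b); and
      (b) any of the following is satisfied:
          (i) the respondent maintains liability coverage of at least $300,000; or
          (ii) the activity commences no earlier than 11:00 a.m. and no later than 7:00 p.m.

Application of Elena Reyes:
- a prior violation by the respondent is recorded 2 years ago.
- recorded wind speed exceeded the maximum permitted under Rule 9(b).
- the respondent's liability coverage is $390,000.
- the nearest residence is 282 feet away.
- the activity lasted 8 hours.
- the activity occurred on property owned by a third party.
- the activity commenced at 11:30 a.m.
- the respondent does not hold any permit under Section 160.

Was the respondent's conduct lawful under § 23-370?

No — unlawful.

(a) no residence in 200 ft — holds.
(b) holds permit — not met.
(1): T AND F → false.
(i) no prior violation — fails.
(ii) ≤ 6 hrs duration — not met.
(iii) weather ok — not satisfied.
So (a) is not satisfied (F OR F OR F).
(i) coverage ≥ $300,000 — holds.
(ii) start within hours — holds.
So (b) is satisfied (T OR T).
(2) = F AND T = false.
So Overall is not satisfied (F OR F).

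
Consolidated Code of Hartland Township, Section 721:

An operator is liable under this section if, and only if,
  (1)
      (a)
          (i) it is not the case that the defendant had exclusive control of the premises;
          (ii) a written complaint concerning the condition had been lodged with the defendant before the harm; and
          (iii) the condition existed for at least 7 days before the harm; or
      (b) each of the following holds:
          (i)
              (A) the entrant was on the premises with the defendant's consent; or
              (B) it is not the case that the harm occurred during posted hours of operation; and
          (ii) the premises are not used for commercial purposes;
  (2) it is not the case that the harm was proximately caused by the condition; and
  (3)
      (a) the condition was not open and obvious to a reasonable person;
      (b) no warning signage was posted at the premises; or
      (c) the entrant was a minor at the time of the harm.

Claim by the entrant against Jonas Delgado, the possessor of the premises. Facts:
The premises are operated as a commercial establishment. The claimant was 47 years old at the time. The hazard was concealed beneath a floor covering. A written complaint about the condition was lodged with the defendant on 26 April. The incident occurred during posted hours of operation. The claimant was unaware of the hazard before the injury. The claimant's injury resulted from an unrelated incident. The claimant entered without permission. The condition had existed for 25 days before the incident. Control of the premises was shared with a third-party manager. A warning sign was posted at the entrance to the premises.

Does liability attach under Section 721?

Yes — liable.

(i) not (exclusive control) — holds.
(ii) complaint lodged — holds.
(iii) condition ≥7 days old — met.
(a): T AND T AND T → true.
(A) consent to enter — fails.
(B) not (during posted hours) — not met.
(i) = F OR F = false.
(ii) not (commercial use) — not met.
(b) = F AND F = false.
(1): T OR F → true.
(2) not (proximate cause) — holds.
(a) not open/obvious — holds.
(b) no signage posted — fails.
(c) entrant a minor — not satisfied.
So (3) is satisfied (T OR F OR F).
Overall = T AND T AND T = true.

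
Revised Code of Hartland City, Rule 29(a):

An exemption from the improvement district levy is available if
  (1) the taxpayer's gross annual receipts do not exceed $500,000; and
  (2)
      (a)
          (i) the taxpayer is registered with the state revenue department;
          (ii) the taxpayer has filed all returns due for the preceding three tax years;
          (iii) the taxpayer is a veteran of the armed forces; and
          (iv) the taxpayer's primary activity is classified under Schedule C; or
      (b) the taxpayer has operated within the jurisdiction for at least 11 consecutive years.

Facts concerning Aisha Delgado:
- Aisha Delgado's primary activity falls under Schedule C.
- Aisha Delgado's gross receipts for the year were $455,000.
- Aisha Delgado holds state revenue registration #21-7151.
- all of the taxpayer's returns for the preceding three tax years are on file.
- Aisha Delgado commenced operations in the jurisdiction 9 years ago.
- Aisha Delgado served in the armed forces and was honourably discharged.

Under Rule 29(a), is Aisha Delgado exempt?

Yes — exempt.

(1) receipts ≤ $500,000 — met.
(i) state-registered — holds.
(ii) returns current — satisfied.
(iii) veteran — met.
(iv) Schedule C activity — met.
So (a) is satisfied (T AND T AND T AND T).
(b) ≥ 11 yrs in jurisdiction — fails.
(2) = T OR F = true.
Overall = T AND T = true.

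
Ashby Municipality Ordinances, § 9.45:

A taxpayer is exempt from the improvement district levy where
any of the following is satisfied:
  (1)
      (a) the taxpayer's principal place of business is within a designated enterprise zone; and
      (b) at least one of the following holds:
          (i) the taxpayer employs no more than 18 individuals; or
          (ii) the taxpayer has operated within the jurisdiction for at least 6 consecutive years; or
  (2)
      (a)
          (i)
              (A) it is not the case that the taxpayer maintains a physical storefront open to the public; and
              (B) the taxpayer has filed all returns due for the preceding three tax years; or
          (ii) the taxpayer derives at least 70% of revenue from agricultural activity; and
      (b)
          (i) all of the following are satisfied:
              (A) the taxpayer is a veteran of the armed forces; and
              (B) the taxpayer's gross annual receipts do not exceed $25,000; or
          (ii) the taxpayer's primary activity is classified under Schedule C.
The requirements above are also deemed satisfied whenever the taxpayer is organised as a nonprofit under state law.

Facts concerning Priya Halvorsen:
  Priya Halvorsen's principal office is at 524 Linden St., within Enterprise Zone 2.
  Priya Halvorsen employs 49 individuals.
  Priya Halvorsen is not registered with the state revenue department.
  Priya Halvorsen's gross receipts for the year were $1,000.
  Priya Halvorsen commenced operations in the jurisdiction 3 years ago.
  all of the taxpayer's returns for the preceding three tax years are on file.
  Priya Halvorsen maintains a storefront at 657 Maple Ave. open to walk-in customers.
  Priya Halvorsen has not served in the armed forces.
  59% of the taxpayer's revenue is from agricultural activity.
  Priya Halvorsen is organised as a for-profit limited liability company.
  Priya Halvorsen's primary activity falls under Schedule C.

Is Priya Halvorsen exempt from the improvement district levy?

No — not exempt.

(a) in enterprise zone — satisfied.
(i) ≤ 18 employees — fails.
(ii) ≥ 6 yrs in jurisdiction — fails.
(b) = F OR F = false.
(1) = T AND F = false.
(A) not (has storefront) — fails.
(B) returns current — satisfied.
(i) = F AND T = false.
(ii) ≥70% agricultural — not satisfied.
(a): F OR F → false.
(A) veteran — not met.
(B) receipts ≤ $25,000 — holds.
So (i) is not satisfied (F AND T).
(ii) Schedule C activity — met.
(b): F OR T → true.
(2): F AND T → false.
Overall: F OR F → false.
Exception (nonprofit) — not satisfied.
Result: main false OR exception false → false.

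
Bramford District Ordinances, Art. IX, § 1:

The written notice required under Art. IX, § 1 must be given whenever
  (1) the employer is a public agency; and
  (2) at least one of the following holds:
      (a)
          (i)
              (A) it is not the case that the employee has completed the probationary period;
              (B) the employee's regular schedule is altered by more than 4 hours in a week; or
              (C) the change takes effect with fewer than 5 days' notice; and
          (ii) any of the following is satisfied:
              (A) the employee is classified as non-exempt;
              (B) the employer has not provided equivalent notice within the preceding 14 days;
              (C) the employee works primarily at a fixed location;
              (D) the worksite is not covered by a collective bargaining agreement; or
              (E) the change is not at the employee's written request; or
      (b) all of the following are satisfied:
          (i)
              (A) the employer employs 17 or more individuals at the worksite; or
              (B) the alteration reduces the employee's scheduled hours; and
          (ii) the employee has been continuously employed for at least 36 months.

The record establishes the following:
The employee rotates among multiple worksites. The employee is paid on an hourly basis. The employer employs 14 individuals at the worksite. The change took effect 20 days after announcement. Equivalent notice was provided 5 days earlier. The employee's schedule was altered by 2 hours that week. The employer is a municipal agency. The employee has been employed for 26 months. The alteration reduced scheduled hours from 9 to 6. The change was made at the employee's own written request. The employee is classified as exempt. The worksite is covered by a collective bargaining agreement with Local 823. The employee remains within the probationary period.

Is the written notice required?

No — not required.

(1) public agency — satisfied.
(A) not (past probation) — satisfied.
(B) schedule shift > 4h — not satisfied.
(C) < 5 days' notice — not satisfied.
(i): T OR F OR F → true.
(A) non-exempt — not satisfied.
(B) no recent notice — not satisfied.
(C) fixed location — fails.
(D) no CBA — not met.
(E) not employee-requested — fails.
So (ii) is not satisfied (F OR F OR F OR F OR F).
(a): T AND F → false.
(A) ≥ 17 at site — fails.
(B) hours reduced — holds.
So (i) is satisfied (F OR T).
(ii) tenure ≥ 36 mo. — not met.
(b): T AND F → false.
So (2) is not satisfied (F OR F).
Overall = T AND F = false.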